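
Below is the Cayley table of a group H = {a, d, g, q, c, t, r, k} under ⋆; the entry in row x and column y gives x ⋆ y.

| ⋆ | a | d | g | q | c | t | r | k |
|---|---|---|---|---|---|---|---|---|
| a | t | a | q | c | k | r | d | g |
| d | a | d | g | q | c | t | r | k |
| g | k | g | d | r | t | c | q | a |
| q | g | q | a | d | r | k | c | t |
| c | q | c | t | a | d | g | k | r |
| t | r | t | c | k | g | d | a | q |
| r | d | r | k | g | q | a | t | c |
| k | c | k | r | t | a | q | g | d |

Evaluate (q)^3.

q

q^1 = q
q^2 = q ⋆ q = d
q^3 = d ⋆ q = q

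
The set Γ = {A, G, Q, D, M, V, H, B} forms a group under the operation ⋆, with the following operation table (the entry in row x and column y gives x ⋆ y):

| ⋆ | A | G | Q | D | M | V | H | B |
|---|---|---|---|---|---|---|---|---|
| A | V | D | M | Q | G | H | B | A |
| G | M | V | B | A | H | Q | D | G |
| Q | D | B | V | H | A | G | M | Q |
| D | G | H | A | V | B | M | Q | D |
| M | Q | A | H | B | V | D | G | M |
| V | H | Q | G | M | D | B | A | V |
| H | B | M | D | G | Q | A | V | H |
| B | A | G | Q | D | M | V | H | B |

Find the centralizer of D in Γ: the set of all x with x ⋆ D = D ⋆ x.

Compare row D with column D entry by entry.
M ⋆ D = B = D ⋆ M, so M commutes with D.
A ⋆ D = Q but D ⋆ A = G, so A does not.
Collecting the elements that commute with D: C(D) = {B, D, M, V}.

{B, D, M, V}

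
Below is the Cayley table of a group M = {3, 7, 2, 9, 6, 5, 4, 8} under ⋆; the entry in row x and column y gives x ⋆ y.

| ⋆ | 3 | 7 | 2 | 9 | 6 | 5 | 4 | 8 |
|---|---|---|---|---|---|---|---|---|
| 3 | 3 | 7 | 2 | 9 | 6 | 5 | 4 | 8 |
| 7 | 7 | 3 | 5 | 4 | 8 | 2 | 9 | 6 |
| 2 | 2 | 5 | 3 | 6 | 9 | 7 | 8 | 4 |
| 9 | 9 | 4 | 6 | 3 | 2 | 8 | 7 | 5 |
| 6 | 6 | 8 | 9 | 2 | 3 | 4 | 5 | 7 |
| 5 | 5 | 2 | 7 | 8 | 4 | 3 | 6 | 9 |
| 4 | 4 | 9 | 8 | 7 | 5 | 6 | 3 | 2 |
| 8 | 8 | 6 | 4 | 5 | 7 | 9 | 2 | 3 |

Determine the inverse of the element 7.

First locate the identity: row 3 matches the header, so 3 is the identity.
Scan row 7 for 3: 7 ⋆ 7 = 3. Hence 7^(-1) = 7.

7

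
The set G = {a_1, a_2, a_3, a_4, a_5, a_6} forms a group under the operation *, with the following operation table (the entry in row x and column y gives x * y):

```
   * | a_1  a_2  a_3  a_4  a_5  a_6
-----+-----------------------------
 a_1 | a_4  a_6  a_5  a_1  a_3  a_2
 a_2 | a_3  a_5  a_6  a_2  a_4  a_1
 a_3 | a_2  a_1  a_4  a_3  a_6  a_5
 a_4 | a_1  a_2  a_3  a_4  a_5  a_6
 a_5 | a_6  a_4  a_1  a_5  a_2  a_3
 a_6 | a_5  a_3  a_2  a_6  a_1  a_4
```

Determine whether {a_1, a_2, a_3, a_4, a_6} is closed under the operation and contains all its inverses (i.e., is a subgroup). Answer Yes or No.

a_2 * a_2 = a_5, which is not in {a_1, a_2, a_3, a_4, a_6}.
The subset is not closed under *, so it is not a subgroup.
(Structurally, G here is isomorphic to the symmetric group S_3.)

No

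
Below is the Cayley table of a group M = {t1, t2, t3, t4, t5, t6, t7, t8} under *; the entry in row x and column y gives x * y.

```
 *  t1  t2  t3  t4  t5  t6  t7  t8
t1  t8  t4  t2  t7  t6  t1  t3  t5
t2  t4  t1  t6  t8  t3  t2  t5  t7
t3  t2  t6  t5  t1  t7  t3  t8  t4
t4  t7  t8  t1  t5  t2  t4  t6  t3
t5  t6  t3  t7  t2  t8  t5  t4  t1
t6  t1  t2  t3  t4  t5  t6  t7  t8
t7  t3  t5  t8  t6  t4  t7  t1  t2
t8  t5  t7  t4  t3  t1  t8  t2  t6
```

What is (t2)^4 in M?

t2^1 = t2
t2^2 = t2 * t2 = t1
t2^3 = t1 * t2 = t4
t2^4 = t4 * t2 = t8

t8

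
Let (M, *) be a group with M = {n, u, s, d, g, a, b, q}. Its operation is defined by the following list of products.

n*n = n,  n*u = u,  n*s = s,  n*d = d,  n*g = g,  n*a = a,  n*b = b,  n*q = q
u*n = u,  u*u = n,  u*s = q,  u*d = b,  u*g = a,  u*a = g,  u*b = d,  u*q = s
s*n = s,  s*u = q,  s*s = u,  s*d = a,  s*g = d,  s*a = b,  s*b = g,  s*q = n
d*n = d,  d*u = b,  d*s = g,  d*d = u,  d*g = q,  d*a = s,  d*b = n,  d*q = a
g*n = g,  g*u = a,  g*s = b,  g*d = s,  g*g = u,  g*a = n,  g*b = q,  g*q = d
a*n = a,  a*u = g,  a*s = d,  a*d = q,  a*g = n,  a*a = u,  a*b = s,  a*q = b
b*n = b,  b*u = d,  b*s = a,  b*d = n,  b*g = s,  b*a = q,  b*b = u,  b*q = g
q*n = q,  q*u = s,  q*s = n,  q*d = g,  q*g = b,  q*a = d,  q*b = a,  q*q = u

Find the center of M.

{n, u}

An element z is central iff its row equals its column in the table.
For s: s*g = d ≠ b = g*s, so s ∉ Z.
Checking each element this way leaves Z(M) = {n, u}.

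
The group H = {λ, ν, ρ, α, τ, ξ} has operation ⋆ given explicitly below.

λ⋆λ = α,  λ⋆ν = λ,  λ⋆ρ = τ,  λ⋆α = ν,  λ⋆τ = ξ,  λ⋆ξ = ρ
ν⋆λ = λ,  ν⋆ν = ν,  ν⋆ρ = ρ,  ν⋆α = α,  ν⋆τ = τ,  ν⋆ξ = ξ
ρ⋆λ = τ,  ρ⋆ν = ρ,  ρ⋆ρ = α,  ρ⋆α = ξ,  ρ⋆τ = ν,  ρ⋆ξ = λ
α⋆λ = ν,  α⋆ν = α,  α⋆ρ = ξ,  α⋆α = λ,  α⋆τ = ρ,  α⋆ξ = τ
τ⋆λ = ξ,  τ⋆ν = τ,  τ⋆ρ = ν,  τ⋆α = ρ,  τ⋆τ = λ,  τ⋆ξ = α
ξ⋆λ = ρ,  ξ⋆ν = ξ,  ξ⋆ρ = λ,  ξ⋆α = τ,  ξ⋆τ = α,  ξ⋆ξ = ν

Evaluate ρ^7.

ρ^1 = ρ
ρ^2 = ρ ⋆ ρ = α
ρ^3 = α ⋆ ρ = ξ
ρ^4 = ξ ⋆ ρ = λ
ρ^5 = λ ⋆ ρ = τ
ρ^6 = τ ⋆ ρ = ν
ρ^7 = ν ⋆ ρ = ρ

ρ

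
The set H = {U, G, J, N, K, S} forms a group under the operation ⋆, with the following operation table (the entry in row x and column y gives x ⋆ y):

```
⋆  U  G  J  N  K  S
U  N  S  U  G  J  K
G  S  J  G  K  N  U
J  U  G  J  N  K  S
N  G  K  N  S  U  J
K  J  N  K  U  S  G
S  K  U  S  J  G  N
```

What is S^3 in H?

S^1 = S
S^2 = S ⋆ S = N
S^3 = N ⋆ S = J

J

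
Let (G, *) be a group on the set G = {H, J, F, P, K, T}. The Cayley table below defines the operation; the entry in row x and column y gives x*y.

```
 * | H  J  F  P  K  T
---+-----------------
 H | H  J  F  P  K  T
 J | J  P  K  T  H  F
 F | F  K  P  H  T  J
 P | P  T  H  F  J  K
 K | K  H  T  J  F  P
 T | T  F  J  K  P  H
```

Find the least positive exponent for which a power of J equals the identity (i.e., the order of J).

The identity element is H (its row matches the header).
J^1 = J
J^2 = J*J = P
J^3 = P*J = T
J^4 = T*J = F
J^5 = F*J = K
J^6 = K*J = H
The first power of J equal to the identity is J^6, so ord(J) = 6.

6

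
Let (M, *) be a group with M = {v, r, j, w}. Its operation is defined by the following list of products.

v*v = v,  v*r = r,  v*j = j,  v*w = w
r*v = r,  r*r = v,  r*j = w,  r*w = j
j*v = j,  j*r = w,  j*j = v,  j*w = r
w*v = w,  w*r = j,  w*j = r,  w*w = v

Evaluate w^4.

w^1 = w
w^2 = w * w = v
w^3 = v * w = w
w^4 = w * w = v

v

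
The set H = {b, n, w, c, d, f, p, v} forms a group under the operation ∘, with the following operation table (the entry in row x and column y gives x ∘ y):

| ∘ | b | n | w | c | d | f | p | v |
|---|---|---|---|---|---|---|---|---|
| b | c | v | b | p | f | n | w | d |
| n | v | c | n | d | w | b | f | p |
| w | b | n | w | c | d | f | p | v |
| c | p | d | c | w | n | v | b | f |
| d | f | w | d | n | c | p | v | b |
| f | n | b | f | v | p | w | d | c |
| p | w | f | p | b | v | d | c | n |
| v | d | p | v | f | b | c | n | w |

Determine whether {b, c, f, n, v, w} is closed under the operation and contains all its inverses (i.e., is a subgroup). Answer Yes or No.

No

b ∘ c = p, which is not in {b, c, f, n, v, w}.
The subset is not closed under ∘, so it is not a subgroup.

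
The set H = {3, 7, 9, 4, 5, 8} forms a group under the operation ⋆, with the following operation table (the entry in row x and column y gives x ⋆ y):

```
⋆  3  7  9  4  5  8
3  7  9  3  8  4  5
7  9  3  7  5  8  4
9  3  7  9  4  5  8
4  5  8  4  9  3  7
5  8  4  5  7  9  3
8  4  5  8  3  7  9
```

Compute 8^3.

8^1 = 8
8^2 = 8 ⋆ 8 = 9
8^3 = 9 ⋆ 8 = 8
(Structurally, H here is isomorphic to the symmetric group S_3.)

8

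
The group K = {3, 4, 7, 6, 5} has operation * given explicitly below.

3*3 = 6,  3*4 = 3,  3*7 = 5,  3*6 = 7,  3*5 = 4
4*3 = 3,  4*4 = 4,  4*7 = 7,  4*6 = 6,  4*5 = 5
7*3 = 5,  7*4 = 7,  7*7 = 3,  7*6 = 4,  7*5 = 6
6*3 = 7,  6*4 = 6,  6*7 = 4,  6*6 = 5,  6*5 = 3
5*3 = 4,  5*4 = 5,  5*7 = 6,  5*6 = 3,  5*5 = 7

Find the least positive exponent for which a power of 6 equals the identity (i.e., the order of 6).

5

The identity element is 4 (its row matches the header).
6^1 = 6
6^2 = 6 * 6 = 5
6^3 = 5 * 6 = 3
6^4 = 3 * 6 = 7
6^5 = 7 * 6 = 4
The first power of 6 equal to the identity is 6^5, so ord(6) = 5.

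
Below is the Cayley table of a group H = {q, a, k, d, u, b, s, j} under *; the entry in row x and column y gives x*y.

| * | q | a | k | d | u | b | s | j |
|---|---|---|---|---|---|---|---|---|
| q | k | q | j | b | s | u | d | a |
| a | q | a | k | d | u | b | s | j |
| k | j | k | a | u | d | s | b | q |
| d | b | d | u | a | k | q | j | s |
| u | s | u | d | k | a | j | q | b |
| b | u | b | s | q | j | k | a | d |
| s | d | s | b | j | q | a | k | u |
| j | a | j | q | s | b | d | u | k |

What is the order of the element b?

The identity element is a (its row matches the header).
b^1 = b
b^2 = b*b = k
b^3 = k*b = s
b^4 = s*b = a
The first power of b equal to the identity is b^4, so ord(b) = 4.

4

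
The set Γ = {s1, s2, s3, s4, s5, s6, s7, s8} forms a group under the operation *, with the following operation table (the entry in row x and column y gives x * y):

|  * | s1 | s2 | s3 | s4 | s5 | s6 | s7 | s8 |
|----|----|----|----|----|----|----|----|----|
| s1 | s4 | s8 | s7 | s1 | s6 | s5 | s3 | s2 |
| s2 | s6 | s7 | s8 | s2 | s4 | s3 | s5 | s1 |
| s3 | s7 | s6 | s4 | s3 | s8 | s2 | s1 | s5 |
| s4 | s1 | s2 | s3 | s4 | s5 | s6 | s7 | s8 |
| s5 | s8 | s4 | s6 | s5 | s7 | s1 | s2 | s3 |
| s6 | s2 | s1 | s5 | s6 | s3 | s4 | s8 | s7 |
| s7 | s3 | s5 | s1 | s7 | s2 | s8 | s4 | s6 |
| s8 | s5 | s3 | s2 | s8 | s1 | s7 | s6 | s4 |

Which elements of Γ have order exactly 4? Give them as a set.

Identity is s4. Compute the order of each non-identity element by repeated multiplication:
  s1: s1 → s4  (order 2)
  s2: s2 → s7 → s5 → s4  (order 4)
  s3: s3 → s4  (order 2)
  s5: s5 → s7 → s2 → s4  (order 4)
  s6: s6 → s4  (order 2)
  s7: s7 → s4  (order 2)
  s8: s8 → s4  (order 2)
Elements of order 4: {s2, s5}.

{s2, s5}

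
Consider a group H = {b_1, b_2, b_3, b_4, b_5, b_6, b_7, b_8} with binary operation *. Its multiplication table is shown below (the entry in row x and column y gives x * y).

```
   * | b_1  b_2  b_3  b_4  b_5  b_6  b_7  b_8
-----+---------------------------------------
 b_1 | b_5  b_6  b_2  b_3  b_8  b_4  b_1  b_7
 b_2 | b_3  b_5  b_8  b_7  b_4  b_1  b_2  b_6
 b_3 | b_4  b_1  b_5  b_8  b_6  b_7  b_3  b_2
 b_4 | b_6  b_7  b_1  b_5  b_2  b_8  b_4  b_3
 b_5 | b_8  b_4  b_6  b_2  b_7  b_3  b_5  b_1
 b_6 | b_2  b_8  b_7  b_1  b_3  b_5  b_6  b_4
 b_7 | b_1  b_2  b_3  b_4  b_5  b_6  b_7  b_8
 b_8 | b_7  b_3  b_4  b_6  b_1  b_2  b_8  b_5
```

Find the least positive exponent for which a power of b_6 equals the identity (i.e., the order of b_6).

The identity element is b_7 (its row matches the header).
b_6^1 = b_6
b_6^2 = b_6 * b_6 = b_5
b_6^3 = b_5 * b_6 = b_3
b_6^4 = b_3 * b_6 = b_7
The first power of b_6 equal to the identity is b_6^4, so ord(b_6) = 4.

4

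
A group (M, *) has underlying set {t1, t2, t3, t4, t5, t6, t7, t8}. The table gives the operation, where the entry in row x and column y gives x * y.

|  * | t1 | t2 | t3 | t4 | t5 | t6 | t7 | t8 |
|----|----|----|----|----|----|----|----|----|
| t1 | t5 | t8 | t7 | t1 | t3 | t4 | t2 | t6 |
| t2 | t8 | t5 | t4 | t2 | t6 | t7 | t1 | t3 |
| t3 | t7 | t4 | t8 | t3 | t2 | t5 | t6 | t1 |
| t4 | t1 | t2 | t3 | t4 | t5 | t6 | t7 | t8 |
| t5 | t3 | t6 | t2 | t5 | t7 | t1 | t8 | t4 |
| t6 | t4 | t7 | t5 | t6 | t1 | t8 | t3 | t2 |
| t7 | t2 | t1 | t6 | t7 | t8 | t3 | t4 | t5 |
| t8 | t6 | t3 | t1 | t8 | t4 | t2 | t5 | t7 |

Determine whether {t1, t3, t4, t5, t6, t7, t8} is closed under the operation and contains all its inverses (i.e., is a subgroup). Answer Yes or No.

t5 * t3 = t2, which is not in {t1, t3, t4, t5, t6, t7, t8}.
The subset is not closed under *, so it is not a subgroup.
(Structurally, M here is isomorphic to the cyclic group Z_8.)

No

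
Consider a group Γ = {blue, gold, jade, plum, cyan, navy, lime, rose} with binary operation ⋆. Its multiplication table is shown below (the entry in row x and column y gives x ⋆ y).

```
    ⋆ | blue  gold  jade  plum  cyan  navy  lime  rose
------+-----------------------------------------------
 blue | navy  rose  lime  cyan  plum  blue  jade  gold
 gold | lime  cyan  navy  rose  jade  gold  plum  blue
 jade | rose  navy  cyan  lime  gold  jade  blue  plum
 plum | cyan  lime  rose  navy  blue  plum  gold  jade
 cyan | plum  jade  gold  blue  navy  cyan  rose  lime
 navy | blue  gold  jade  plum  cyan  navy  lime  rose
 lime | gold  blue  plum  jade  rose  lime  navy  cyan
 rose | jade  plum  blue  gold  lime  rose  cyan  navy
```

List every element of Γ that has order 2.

Identity is navy. Compute the order of each non-identity element by repeated multiplication:
  blue: blue → navy  (order 2)
  gold: gold → cyan → jade → navy  (order 4)
  jade: jade → cyan → gold → navy  (order 4)
  plum: plum → navy  (order 2)
  cyan: cyan → navy  (order 2)
  lime: lime → navy  (order 2)
  rose: rose → navy  (order 2)
Elements of order 2: {blue, cyan, lime, plum, rose}.

{blue, cyan, lime, plum, rose}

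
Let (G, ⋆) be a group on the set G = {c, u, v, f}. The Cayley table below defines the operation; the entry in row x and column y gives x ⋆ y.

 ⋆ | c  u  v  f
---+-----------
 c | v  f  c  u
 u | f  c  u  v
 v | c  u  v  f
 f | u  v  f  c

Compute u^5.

u

u^1 = u
u^2 = u ⋆ u = c
u^3 = c ⋆ u = f
u^4 = f ⋆ u = v
u^5 = v ⋆ u = u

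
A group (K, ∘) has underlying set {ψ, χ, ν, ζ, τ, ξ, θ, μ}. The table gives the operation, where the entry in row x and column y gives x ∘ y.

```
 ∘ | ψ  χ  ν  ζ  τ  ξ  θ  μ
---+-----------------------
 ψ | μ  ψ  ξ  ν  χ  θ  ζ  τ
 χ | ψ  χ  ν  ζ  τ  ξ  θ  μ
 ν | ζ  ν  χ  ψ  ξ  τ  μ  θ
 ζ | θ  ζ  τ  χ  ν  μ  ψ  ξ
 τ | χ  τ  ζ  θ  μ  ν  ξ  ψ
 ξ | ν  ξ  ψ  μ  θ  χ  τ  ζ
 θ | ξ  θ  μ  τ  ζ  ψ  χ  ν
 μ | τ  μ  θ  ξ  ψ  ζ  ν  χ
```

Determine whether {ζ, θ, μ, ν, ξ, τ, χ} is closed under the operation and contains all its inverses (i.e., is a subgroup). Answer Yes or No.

No

τ ∘ μ = ψ, which is not in {ζ, θ, μ, ν, ξ, τ, χ}.
The subset is not closed under ∘, so it is not a subgroup.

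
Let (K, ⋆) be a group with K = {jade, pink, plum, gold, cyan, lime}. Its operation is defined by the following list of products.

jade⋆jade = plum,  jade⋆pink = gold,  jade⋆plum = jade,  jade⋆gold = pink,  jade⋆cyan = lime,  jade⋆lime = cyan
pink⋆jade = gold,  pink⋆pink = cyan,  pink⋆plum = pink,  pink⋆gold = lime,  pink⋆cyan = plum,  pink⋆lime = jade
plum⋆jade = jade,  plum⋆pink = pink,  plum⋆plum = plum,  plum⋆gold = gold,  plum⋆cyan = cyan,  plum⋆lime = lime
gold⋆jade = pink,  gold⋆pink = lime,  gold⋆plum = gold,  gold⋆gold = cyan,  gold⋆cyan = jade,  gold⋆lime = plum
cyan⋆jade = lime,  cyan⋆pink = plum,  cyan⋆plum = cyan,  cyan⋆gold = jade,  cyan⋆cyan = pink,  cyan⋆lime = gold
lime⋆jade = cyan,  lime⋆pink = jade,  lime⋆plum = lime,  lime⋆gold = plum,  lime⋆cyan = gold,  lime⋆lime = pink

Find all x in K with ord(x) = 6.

{gold, lime}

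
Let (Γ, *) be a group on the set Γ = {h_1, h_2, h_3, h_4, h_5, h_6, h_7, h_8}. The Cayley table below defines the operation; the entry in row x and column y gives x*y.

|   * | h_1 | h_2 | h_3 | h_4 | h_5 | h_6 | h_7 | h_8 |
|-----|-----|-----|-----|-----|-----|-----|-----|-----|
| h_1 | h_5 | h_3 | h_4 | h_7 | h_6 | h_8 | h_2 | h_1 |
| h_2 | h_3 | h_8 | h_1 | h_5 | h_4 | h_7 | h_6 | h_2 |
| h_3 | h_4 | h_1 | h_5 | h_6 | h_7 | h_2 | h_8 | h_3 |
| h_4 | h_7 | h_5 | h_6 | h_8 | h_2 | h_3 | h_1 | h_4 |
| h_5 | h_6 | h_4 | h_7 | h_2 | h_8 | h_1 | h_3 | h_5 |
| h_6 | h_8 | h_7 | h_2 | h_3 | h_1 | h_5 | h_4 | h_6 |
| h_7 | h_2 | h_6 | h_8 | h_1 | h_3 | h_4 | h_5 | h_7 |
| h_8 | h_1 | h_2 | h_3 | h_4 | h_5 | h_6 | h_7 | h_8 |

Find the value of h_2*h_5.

h_4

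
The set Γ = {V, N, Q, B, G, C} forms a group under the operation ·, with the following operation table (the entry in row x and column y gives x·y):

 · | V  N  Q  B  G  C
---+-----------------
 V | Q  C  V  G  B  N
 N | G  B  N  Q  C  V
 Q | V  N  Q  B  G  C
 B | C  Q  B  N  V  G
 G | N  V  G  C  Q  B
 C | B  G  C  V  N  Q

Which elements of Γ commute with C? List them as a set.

{C, Q}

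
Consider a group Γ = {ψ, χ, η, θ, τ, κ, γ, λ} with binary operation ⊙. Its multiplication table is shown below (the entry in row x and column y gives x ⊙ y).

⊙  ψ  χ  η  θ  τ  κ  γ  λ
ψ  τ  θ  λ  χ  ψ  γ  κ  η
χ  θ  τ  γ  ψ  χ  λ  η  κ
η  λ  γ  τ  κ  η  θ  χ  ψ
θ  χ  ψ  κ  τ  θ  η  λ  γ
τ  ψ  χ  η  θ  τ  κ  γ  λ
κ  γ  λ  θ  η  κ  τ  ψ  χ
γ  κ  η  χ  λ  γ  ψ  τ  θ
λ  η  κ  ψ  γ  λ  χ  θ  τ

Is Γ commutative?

Check whether the table is symmetric across its main diagonal.
Every entry (row x, col y) equals the entry (row y, col x), so Γ is abelian.

Yes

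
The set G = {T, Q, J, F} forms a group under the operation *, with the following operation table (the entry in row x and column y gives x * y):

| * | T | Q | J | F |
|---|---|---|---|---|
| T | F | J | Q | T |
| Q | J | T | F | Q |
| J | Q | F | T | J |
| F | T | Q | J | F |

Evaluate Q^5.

Q^1 = Q
Q^2 = Q * Q = T
Q^3 = T * Q = J
Q^4 = J * Q = F
Q^5 = F * Q = Q

Q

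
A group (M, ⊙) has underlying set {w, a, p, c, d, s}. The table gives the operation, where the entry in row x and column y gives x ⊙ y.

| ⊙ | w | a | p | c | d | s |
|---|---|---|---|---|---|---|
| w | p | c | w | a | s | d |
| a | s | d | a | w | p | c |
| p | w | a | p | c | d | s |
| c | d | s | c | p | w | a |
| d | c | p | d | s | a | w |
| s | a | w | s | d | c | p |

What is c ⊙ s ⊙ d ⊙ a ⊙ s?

c

c ⊙ s = a
a ⊙ d = p
p ⊙ a = a
a ⊙ s = c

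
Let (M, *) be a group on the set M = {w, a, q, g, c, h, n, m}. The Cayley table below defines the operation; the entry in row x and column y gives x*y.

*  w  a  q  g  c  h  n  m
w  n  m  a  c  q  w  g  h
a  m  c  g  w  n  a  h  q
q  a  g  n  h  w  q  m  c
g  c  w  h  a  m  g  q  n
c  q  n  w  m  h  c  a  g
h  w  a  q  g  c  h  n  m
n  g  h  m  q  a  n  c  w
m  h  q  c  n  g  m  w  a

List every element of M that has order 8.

Identity is h. Compute the order of each non-identity element by repeated multiplication:
  w: w → n → g → c → q → a → m → h  (order 8)
  a: a → c → n → h  (order 4)
  q: q → n → m → c → w → a → g → h  (order 8)
  g: g → a → w → c → m → n → q → h  (order 8)
  c: c → h  (order 2)
  n: n → c → a → h  (order 4)
  m: m → a → q → c → g → n → w → h  (order 8)
Elements of order 8: {g, m, q, w}.

{g, m, q, w}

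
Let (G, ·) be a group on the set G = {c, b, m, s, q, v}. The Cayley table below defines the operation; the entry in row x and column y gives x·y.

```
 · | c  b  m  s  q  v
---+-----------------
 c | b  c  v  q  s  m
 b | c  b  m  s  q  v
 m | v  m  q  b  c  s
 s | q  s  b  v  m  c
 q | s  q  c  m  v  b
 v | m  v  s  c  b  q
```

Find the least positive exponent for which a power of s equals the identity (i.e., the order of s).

The identity element is b (its row matches the header).
s^1 = s
s^2 = s·s = v
s^3 = v·s = c
s^4 = c·s = q
s^5 = q·s = m
s^6 = m·s = b
The first power of s equal to the identity is s^6, so ord(s) = 6.

6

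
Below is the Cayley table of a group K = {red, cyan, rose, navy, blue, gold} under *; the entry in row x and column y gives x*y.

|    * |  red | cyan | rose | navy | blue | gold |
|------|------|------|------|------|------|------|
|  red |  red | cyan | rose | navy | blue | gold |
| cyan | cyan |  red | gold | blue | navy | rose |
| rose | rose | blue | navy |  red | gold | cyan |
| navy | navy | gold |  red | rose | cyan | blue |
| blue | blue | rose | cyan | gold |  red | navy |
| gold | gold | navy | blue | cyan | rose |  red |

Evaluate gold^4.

red

gold^1 = gold
gold^2 = gold*gold = red
gold^3 = red*gold = gold
gold^4 = gold*gold = red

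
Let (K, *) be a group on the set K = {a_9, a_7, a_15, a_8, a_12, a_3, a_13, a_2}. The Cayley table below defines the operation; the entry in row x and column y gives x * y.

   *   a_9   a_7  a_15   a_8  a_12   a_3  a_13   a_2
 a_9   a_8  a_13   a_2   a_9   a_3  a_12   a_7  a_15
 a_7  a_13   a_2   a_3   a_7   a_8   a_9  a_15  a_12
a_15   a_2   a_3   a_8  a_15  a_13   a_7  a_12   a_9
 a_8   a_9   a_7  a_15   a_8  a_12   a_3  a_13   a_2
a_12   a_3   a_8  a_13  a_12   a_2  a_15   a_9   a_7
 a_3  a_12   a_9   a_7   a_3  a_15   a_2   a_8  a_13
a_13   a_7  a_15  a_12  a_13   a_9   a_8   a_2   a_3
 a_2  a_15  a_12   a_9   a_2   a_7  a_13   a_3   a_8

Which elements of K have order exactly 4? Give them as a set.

Identity is a_8. Compute the order of each non-identity element by repeated multiplication:
  a_9: a_9 → a_8  (order 2)
  a_7: a_7 → a_2 → a_12 → a_8  (order 4)
  a_15: a_15 → a_8  (order 2)
  a_12: a_12 → a_2 → a_7 → a_8  (order 4)
  a_3: a_3 → a_2 → a_13 → a_8  (order 4)
  a_13: a_13 → a_2 → a_3 → a_8  (order 4)
  a_2: a_2 → a_8  (order 2)
Elements of order 4: {a_12, a_13, a_3, a_7}.

{a_12, a_13, a_3, a_7}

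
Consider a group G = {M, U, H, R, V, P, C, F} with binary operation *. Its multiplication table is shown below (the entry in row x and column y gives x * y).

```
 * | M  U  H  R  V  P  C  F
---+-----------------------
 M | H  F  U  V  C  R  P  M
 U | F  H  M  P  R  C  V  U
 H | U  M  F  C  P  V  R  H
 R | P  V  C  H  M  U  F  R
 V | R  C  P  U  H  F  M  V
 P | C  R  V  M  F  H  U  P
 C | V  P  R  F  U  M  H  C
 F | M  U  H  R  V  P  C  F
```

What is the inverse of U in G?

M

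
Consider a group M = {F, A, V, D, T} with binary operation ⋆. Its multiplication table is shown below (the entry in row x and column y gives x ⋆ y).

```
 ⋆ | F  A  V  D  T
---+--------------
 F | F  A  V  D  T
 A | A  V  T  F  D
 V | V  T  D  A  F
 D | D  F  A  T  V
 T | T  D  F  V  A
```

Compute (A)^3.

T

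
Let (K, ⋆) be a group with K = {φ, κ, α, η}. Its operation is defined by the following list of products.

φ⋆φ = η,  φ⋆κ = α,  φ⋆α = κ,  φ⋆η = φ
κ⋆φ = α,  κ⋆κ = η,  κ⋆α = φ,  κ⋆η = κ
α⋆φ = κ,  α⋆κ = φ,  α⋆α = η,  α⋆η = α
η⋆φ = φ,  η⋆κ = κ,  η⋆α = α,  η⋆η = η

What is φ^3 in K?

φ^1 = φ
φ^2 = φ ⋆ φ = η
φ^3 = η ⋆ φ = φ

φ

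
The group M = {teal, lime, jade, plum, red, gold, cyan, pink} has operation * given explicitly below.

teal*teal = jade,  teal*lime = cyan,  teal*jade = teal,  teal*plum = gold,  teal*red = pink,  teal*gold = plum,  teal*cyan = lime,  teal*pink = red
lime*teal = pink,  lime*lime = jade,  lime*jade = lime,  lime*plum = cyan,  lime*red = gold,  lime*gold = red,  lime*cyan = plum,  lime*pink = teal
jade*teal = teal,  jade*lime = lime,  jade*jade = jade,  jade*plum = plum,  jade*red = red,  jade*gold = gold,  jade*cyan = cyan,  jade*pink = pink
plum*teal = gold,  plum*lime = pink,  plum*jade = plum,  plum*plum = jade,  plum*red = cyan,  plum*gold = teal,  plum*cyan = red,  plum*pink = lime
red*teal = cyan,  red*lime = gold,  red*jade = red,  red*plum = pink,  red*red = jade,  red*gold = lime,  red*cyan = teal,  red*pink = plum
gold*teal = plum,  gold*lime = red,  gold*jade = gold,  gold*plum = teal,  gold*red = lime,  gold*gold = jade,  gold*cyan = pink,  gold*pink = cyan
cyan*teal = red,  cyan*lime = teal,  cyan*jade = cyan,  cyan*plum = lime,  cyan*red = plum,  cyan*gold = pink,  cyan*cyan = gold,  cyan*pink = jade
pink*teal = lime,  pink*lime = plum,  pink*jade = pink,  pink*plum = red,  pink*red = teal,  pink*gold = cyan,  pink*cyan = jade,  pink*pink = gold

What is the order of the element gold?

2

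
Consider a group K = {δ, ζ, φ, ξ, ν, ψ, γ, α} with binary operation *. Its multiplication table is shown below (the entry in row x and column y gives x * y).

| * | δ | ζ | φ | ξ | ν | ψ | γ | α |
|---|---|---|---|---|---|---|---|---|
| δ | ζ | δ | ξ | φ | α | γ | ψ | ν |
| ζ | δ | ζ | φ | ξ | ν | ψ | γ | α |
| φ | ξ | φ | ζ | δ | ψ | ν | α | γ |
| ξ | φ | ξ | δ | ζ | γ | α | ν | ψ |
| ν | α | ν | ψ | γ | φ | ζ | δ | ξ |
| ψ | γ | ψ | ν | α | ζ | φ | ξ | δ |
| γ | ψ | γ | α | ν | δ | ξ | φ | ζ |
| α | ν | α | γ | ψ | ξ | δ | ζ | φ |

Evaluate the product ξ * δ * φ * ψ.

ψ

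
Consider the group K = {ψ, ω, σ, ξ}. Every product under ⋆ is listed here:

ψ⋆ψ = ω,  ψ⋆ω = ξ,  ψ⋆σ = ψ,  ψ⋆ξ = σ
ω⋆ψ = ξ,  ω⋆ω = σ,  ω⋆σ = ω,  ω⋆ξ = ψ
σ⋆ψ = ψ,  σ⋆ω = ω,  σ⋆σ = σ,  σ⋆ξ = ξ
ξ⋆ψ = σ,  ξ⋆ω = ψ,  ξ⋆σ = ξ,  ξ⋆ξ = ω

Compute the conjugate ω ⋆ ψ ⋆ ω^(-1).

ψ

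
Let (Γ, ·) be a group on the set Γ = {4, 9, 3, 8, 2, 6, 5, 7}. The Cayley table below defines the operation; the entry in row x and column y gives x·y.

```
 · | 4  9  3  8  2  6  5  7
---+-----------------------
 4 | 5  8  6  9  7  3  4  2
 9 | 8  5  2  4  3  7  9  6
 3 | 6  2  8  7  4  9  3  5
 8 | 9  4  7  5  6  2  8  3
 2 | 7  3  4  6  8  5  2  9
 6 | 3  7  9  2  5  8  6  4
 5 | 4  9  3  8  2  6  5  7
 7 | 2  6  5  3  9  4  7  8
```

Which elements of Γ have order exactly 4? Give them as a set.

{2, 3, 6, 7}

Identity is 5. Compute the order of each non-identity element by repeated multiplication:
  4: 4 → 5  (order 2)
  9: 9 → 5  (order 2)
  3: 3 → 8 → 7 → 5  (order 4)
  8: 8 → 5  (order 2)
  2: 2 → 8 → 6 → 5  (order 4)
  6: 6 → 8 → 2 → 5  (order 4)
  7: 7 → 8 → 3 → 5  (order 4)
Elements of order 4: {2, 3, 6, 7}.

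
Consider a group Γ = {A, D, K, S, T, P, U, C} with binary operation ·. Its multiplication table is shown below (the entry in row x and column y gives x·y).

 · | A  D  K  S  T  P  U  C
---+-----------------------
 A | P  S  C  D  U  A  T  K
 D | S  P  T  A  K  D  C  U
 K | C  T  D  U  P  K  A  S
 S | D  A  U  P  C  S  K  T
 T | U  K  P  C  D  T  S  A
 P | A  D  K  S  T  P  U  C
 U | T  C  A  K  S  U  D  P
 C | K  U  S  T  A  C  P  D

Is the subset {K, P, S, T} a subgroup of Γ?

K·K = D, which is not in {K, P, S, T}.
The subset is not closed under ·, so it is not a subgroup.
(Structurally, Γ here is isomorphic to Z_2 x Z_4.)

No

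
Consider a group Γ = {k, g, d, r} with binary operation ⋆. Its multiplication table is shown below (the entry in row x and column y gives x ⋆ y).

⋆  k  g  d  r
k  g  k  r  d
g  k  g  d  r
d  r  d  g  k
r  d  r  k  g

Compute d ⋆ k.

Read row d, column k: d ⋆ k = r.

r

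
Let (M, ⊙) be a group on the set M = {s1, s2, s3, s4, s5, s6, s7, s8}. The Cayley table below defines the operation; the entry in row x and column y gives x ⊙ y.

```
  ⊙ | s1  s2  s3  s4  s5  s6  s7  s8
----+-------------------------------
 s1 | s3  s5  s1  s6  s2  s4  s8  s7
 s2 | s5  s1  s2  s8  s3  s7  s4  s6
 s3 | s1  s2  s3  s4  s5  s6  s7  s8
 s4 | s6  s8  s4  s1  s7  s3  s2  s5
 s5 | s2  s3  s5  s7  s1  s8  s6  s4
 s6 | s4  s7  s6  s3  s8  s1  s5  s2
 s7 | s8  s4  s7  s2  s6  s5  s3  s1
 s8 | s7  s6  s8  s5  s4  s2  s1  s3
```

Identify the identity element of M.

s3

The identity e satisfies e ⊙ x = x for all x, so its row in the table reproduces the column headers.
Row s3 reads: s1, s2, s3, s4, s5, s6, s7, s8 — exactly the header order. So s3 is the identity.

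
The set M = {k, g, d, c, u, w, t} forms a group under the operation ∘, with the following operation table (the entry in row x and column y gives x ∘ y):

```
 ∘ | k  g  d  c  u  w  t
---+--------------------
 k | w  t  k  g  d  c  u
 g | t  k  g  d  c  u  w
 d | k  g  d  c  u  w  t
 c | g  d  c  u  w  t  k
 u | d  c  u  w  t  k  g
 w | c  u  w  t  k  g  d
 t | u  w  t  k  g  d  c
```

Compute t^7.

t^1 = t
t^2 = t ∘ t = c
t^3 = c ∘ t = k
t^4 = k ∘ t = u
t^5 = u ∘ t = g
t^6 = g ∘ t = w
t^7 = w ∘ t = d

d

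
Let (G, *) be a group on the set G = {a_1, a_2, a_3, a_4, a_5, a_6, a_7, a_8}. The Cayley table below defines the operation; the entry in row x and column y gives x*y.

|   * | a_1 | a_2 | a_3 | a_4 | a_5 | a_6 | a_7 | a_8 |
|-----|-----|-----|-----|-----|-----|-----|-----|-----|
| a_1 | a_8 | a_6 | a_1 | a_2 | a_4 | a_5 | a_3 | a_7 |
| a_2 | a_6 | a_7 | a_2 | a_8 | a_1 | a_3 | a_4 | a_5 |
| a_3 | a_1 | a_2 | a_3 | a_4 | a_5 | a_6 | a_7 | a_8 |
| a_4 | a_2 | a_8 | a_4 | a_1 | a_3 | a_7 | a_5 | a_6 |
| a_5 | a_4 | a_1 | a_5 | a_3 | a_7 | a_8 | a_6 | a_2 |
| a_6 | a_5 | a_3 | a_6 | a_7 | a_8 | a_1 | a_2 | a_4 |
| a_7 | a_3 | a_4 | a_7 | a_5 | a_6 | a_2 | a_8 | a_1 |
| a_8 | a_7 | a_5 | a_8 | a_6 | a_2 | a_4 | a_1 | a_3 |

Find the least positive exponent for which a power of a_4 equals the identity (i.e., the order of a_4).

8

The identity element is a_3 (its row matches the header).
a_4^1 = a_4
a_4^2 = a_4*a_4 = a_1
a_4^3 = a_1*a_4 = a_2
a_4^4 = a_2*a_4 = a_8
a_4^5 = a_8*a_4 = a_6
a_4^6 = a_6*a_4 = a_7
a_4^7 = a_7*a_4 = a_5
a_4^8 = a_5*a_4 = a_3
The first power of a_4 equal to the identity is a_4^8, so ord(a_4) = 8.
(Structurally, G here is isomorphic to the cyclic group Z_8.)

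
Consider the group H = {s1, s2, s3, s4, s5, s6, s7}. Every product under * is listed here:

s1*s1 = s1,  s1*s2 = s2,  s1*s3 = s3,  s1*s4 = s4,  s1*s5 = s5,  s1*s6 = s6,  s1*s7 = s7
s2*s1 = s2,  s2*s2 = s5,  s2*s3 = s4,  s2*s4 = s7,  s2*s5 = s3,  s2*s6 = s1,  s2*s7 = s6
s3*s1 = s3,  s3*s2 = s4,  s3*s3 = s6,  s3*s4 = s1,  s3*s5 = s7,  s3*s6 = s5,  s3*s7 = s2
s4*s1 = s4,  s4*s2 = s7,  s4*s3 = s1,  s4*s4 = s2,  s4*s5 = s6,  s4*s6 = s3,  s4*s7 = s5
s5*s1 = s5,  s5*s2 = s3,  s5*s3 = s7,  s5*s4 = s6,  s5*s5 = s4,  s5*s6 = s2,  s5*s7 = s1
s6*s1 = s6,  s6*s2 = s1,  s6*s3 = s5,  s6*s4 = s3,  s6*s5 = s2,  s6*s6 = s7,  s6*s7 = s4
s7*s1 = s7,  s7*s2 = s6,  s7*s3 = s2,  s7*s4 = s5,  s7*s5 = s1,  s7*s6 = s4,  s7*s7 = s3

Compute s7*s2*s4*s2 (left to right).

s4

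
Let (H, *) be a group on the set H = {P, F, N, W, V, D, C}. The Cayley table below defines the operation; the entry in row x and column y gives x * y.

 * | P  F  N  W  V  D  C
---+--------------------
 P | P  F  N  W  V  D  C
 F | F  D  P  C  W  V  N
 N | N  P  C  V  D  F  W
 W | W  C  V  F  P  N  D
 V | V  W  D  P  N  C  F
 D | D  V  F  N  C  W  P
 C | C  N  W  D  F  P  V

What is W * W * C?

W * W = F
F * C = N

N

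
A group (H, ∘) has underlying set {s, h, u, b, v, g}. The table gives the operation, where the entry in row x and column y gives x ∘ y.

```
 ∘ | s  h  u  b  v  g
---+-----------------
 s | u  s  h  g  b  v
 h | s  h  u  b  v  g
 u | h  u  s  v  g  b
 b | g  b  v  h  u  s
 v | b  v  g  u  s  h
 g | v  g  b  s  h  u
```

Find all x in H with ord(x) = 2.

{b}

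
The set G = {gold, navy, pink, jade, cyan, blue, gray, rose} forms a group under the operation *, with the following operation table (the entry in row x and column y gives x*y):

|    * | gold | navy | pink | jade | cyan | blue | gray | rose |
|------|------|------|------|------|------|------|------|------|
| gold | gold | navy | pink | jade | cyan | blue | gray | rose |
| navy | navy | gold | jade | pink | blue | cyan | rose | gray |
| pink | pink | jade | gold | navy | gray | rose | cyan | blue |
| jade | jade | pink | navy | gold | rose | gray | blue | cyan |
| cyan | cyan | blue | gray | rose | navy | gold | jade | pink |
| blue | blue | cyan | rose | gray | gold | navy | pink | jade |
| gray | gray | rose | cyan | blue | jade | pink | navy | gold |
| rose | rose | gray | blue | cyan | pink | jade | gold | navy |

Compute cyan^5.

cyan^1 = cyan
cyan^2 = cyan*cyan = navy
cyan^3 = navy*cyan = blue
cyan^4 = blue*cyan = gold
cyan^5 = gold*cyan = cyan

cyan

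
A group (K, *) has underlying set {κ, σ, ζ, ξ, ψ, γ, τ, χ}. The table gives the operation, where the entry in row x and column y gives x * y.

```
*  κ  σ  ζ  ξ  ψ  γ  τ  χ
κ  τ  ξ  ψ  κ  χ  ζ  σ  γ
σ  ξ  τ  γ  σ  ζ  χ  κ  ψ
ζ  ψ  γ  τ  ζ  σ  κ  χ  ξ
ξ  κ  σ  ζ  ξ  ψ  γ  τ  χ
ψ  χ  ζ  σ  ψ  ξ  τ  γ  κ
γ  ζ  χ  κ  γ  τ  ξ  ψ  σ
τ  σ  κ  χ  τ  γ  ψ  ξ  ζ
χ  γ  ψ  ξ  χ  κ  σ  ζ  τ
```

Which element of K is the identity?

The identity e satisfies e * x = x for all x, so its row in the table reproduces the column headers.
Row ξ reads: κ, σ, ζ, ξ, ψ, γ, τ, χ — exactly the header order. So ξ is the identity.

ξ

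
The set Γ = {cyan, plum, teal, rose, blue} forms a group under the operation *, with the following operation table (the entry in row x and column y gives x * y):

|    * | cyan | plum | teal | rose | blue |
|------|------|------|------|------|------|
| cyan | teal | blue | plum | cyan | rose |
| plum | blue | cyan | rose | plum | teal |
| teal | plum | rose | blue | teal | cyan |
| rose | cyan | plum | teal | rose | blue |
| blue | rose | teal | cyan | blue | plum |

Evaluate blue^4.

blue^1 = blue
blue^2 = blue * blue = plum
blue^3 = plum * blue = teal
blue^4 = teal * blue = cyan

cyan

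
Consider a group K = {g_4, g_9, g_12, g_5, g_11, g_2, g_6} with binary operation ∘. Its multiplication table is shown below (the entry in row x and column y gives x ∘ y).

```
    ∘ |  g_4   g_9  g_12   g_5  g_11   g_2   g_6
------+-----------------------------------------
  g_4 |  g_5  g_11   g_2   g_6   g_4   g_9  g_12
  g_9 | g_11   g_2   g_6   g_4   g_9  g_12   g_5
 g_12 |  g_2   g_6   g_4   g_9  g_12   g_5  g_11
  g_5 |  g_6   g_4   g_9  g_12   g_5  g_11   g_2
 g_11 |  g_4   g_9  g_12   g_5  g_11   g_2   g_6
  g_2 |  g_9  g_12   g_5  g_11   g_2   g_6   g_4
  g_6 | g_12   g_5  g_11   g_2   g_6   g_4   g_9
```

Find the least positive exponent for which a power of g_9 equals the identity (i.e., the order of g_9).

7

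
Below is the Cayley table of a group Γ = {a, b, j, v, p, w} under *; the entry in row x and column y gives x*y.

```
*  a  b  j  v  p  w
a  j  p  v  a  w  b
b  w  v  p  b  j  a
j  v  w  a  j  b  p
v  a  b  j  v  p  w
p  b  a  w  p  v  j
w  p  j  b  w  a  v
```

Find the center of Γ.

An element z is central iff its row equals its column in the table.
For j: j*b = w ≠ p = b*j, so j ∉ Z.
Checking each element this way leaves Z(Γ) = {v}.

{v}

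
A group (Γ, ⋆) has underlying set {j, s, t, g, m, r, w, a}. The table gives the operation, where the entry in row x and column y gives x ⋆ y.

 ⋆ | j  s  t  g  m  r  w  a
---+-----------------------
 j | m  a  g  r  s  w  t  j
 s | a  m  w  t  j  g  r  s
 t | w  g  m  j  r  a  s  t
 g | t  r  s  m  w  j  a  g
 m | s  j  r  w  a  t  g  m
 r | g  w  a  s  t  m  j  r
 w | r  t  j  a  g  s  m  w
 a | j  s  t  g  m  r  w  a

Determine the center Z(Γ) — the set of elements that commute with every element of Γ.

{a, m}

An element z is central iff its row equals its column in the table.
For w: w ⋆ j = r ≠ t = j ⋆ w, so w ∉ Z.
Checking each element this way leaves Z(Γ) = {a, m}.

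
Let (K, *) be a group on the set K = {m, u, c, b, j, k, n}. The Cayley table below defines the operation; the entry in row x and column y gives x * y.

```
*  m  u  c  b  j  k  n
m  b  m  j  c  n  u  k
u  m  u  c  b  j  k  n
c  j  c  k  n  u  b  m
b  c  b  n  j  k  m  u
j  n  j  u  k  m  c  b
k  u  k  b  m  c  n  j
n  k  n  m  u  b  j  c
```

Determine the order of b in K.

The identity element is u (its row matches the header).
b^1 = b
b^2 = b * b = j
b^3 = j * b = k
b^4 = k * b = m
b^5 = m * b = c
b^6 = c * b = n
b^7 = n * b = u
The first power of b equal to the identity is b^7, so ord(b) = 7.
(Structurally, K here is isomorphic to the cyclic group Z_7.)

7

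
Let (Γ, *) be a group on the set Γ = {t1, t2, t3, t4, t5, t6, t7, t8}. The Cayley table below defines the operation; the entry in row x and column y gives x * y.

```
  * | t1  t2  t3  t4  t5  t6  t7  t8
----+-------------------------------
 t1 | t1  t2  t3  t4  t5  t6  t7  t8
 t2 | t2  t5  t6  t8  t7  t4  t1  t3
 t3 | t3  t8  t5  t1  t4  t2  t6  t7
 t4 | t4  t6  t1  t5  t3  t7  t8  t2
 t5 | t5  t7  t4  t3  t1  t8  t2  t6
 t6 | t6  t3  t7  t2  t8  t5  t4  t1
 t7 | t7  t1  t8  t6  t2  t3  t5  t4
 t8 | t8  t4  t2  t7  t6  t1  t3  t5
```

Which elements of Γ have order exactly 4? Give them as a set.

Identity is t1. Compute the order of each non-identity element by repeated multiplication:
  t2: t2 → t5 → t7 → t1  (order 4)
  t3: t3 → t5 → t4 → t1  (order 4)
  t4: t4 → t5 → t3 → t1  (order 4)
  t5: t5 → t1  (order 2)
  t6: t6 → t5 → t8 → t1  (order 4)
  t7: t7 → t5 → t2 → t1  (order 4)
  t8: t8 → t5 → t6 → t1  (order 4)
Elements of order 4: {t2, t3, t4, t6, t7, t8}.

{t2, t3, t4, t6, t7, t8}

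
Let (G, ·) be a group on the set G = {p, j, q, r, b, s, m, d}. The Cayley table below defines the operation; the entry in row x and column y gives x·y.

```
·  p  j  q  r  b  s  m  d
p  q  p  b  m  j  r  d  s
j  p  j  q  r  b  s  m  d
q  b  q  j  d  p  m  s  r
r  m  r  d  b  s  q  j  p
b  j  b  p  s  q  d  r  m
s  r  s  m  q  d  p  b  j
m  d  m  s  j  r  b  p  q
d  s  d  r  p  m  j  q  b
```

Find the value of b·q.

p

Read row b, column q: b·q = p.
(Structurally, G here is isomorphic to the cyclic group Z_8.)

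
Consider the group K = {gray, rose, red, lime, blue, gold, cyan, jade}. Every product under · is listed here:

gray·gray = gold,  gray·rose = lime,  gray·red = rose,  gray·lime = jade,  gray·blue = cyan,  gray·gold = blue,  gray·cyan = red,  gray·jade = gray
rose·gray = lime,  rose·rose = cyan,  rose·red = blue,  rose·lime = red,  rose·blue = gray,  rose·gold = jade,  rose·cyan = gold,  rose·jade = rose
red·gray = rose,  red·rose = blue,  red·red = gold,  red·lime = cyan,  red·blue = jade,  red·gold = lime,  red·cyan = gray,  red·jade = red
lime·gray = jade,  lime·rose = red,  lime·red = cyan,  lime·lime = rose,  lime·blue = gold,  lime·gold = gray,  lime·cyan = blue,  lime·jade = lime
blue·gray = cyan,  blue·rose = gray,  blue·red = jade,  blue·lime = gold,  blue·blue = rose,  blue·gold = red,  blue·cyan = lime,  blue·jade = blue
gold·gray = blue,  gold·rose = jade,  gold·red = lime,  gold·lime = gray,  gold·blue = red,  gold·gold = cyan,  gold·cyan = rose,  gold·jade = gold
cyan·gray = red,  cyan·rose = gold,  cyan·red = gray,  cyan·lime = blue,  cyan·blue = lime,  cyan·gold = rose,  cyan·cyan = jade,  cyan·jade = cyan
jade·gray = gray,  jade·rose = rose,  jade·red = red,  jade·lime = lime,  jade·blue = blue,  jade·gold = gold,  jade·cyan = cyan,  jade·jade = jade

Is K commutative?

Yes

Check whether the table is symmetric across its main diagonal.
Every entry (row x, col y) equals the entry (row y, col x), so K is abelian.
(In fact K ≅ the cyclic group Z_8.)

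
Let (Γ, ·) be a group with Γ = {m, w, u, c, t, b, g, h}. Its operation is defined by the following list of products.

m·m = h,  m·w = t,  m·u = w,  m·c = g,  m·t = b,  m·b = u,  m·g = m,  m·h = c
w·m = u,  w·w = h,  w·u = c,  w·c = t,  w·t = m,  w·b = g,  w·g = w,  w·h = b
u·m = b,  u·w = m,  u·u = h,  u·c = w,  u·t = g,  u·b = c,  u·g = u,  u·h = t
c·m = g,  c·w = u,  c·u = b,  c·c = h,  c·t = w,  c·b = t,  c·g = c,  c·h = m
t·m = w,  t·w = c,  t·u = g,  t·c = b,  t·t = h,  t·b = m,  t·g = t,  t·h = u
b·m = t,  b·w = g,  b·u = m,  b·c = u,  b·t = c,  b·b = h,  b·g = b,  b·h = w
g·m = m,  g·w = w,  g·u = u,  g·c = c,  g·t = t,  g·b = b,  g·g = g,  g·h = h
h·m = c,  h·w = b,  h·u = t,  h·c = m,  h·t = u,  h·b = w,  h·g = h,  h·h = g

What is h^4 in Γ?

h^1 = h
h^2 = h·h = g
h^3 = g·h = h
h^4 = h·h = g
(Structurally, Γ here is isomorphic to the quaternion group Q_8.)

g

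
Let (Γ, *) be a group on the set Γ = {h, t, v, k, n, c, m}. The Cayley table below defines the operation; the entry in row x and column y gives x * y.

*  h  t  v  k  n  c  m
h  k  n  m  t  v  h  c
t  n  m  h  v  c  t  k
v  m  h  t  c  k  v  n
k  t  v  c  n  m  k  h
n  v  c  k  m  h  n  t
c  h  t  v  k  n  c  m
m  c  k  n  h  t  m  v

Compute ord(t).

The identity element is c (its row matches the header).
t^1 = t
t^2 = t * t = m
t^3 = m * t = k
t^4 = k * t = v
t^5 = v * t = h
t^6 = h * t = n
t^7 = n * t = c
The first power of t equal to the identity is t^7, so ord(t) = 7.

7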